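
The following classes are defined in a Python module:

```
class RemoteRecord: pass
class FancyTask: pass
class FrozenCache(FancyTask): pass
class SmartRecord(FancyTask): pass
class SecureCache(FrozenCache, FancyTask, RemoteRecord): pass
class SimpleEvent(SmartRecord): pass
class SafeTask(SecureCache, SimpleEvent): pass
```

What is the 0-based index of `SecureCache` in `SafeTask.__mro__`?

L[SafeTask] = SafeTask + merge(L[SecureCache], L[SimpleEvent], [SecureCache SimpleEvent])
  take SecureCache:  [SecureCache FrozenCache FancyTask RemoteRecord object] + [SimpleEvent SmartRecord FancyTask object] + [SecureCache SimpleEvent]
  take FrozenCache:  [FrozenCache FancyTask RemoteRecord object] + [SimpleEvent SmartRecord FancyTask object] + [SimpleEvent]
  take SimpleEvent:  [FancyTask RemoteRecord object] + [SimpleEvent SmartRecord FancyTask object] + [SimpleEvent]
  take SmartRecord:  [FancyTask RemoteRecord object] + [SmartRecord FancyTask object]
  take FancyTask:  [FancyTask RemoteRecord object] + [FancyTask object]
  take RemoteRecord:  [RemoteRecord object] + [object]
  take object:  [object] + [object]
MRO: SafeTask SecureCache FrozenCache SimpleEvent SmartRecord FancyTask RemoteRecord object
SecureCache sits at index 1.

1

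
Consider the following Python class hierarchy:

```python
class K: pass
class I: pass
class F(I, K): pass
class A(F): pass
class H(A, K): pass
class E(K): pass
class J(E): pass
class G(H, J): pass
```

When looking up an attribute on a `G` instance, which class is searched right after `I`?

L[G] = G + merge(L[H], L[J], [H J])
  take H:  [H A F I K object] + [J E K object] + [H J]
  take A:  [A F I K object] + [J E K object] + [J]
  take F:  [F I K object] + [J E K object] + [J]
  take I:  [I K object] + [J E K object] + [J]
  take J:  [K object] + [J E K object] + [J]
  take E:  [K object] + [E K object]
  take K:  [K object] + [K object]
  take object:  [object] + [object]
MRO: G H A F I J E K object
I is at position 4; next is J.

J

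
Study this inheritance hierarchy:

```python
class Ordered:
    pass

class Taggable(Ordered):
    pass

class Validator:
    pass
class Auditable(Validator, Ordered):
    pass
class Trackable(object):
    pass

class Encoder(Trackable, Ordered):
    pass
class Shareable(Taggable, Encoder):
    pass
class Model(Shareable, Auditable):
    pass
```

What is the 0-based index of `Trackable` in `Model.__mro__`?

4

L[Model] = Model + merge(L[Shareable], L[Auditable], [Shareable Auditable])
  take Shareable:  [Shareable Taggable Encoder Trackable Ordered object] + [Auditable Validator Ordered object] + [Shareable Auditable]
  take Taggable:  [Taggable Encoder Trackable Ordered object] + [Auditable Validator Ordered object] + [Auditable]
  take Encoder:  [Encoder Trackable Ordered object] + [Auditable Validator Ordered object] + [Auditable]
  take Trackable:  [Trackable Ordered object] + [Auditable Validator Ordered object] + [Auditable]
  take Auditable:  [Ordered object] + [Auditable Validator Ordered object] + [Auditable]
  take Validator:  [Ordered object] + [Validator Ordered object]
  take Ordered:  [Ordered object] + [Ordered object]
  take object:  [object] + [object]
MRO: Model Shareable Taggable Encoder Trackable Auditable Validator Ordered object
Trackable sits at index 4.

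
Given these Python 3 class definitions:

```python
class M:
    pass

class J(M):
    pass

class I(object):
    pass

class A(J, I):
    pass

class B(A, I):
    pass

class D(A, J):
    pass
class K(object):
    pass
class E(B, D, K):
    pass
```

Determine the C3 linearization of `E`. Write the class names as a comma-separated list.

E, B, D, A, J, M, I, K, object

L[E] = E + merge(L[B], L[D], L[K], [B D K])
  take B:  [B A J M I object] + [D A J M I object] + [K object] + [B D K]
  take D:  [A J M I object] + [D A J M I object] + [K object] + [D K]
  take A:  [A J M I object] + [A J M I object] + [K object] + [K]
  take J:  [J M I object] + [J M I object] + [K object] + [K]
  take M:  [M I object] + [M I object] + [K object] + [K]
  take I:  [I object] + [I object] + [K object] + [K]
  take K:  [object] + [object] + [K object] + [K]
  take object:  [object] + [object] + [object]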